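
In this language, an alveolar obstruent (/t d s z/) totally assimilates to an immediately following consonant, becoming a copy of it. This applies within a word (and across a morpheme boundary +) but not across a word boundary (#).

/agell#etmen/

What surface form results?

/t/ before /m/ → [m] (total assimilation)

[agell#emmen]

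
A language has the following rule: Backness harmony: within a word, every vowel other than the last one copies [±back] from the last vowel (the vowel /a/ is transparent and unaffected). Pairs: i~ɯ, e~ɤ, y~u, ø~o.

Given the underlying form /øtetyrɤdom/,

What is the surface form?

[otɤturɤdom]

/ø/ harmonizes with /o/ ([+back]) → [o]
/e/ harmonizes with /o/ ([+back]) → [ɤ]
/y/ harmonizes with /o/ ([+back]) → [u]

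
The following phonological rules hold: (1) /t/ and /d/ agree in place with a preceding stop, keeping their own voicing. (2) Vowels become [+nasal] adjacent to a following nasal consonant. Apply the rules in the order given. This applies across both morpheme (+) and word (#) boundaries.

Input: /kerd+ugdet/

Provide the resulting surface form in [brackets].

[kerd+ugget]

Rule 1: /d/ after /g/ (velar) → [g]
After rule 1: kerd+ugget
Rule 2: no segment meets the rule's conditions; no change.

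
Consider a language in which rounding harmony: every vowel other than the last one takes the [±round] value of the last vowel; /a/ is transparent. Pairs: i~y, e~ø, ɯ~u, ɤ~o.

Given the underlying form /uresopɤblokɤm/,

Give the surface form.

[ɯresɤpɤblɤkɤm]

/u/ harmonizes with /ɤ/ ([-round]) → [ɯ]
/o/ harmonizes with /ɤ/ ([-round]) → [ɤ]
/o/ harmonizes with /ɤ/ ([-round]) → [ɤ]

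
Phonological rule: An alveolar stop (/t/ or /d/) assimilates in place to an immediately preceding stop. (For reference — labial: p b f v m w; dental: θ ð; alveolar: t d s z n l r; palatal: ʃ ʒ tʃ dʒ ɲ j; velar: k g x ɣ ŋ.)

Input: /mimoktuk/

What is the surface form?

[mimokkuk]

/t/ after /k/ (velar) → [k]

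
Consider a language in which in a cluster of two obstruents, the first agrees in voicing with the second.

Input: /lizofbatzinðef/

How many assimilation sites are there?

/f/ before /b/ (voiced) → [v]
/t/ before /z/ (voiced) → [d]
2 segments change.

2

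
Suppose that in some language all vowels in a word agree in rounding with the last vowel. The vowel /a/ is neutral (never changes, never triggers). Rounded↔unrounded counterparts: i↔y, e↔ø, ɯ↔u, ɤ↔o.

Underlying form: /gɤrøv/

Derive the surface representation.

[gorøv]

/ɤ/ harmonizes with /ø/ ([+round]) → [o]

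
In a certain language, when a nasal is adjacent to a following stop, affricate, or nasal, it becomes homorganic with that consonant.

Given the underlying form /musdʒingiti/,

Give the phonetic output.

[musdʒiŋgiti]

/n/ before /g/ (velar) → [ŋ]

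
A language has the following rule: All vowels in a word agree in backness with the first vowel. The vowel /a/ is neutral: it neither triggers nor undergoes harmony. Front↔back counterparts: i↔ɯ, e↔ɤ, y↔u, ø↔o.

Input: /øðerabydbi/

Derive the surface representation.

no segment meets the rule's conditions; no change.

[øðerabydbi]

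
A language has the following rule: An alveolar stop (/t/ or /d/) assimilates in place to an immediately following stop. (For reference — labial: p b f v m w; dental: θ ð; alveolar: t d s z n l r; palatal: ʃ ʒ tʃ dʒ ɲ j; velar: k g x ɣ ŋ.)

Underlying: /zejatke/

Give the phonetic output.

[zejakke]

/t/ before /k/ (velar) → [k]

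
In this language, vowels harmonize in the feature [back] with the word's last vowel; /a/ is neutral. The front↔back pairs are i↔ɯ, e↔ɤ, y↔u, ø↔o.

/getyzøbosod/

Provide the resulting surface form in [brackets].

[gɤtuzobosod]

/e/ harmonizes with /o/ ([+back]) → [ɤ]
/y/ harmonizes with /o/ ([+back]) → [u]
/ø/ harmonizes with /o/ ([+back]) → [o]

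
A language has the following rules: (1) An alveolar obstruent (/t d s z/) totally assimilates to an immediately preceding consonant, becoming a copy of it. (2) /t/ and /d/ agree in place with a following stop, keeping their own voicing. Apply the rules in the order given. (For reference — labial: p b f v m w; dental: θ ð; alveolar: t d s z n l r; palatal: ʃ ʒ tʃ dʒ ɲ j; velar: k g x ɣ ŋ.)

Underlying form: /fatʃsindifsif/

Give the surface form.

Rule 1: /s/ after /tʃ/ → [tʃ] (total assimilation)
Rule 1: /d/ after /n/ → [n] (total assimilation)
Rule 1: /s/ after /f/ → [f] (total assimilation)
After rule 1: fatʃtʃinniffif
Rule 2: no segment meets the rule's conditions; no change.

[fatʃtʃinniffif]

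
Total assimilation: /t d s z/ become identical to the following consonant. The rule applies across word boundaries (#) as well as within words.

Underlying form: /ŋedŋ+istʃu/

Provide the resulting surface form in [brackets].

[ŋeŋŋ+itʃtʃu]

/d/ before /ŋ/ → [ŋ] (total assimilation)
/s/ before /tʃ/ → [tʃ] (total assimilation)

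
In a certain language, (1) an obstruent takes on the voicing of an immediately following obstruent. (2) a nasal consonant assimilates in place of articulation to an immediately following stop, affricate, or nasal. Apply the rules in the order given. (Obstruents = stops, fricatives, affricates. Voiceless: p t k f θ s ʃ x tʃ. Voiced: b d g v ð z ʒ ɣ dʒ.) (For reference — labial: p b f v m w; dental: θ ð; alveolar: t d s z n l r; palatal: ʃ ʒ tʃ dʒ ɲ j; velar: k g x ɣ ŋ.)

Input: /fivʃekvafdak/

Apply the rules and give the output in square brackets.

[fifʃegvavdak]

Rule 1: /v/ before /ʃ/ (voiceless) → [f]
Rule 1: /k/ before /v/ (voiced) → [g]
Rule 1: /f/ before /d/ (voiced) → [v]
After rule 1: fifʃegvavdak
Rule 2: no segment meets the rule's conditions; no change.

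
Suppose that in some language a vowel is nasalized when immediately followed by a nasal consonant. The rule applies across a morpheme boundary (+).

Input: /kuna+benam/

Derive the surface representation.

/u/ before nasal /n/ → [ũ]
/e/ before nasal /n/ → [ẽ]
/a/ before nasal /m/ → [ã]

[kũna+bẽnãm]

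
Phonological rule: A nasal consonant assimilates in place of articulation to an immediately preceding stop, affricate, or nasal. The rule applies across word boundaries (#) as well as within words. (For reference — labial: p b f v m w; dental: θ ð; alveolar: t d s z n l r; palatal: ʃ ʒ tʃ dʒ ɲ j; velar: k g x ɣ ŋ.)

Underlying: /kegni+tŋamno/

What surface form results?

/n/ after /g/ (velar) → [ŋ]
/ŋ/ after /t/ (alveolar) → [n]
/n/ after /m/ (labial) → [m]

[kegŋi+tnammo]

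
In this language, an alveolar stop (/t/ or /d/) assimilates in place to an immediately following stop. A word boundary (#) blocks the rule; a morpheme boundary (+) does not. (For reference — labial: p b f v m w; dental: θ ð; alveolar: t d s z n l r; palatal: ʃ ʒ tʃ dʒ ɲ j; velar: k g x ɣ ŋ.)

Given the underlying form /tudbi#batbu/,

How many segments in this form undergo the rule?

/d/ before /b/ (labial) → [b]
/t/ before /b/ (labial) → [p]
2 segments change.

2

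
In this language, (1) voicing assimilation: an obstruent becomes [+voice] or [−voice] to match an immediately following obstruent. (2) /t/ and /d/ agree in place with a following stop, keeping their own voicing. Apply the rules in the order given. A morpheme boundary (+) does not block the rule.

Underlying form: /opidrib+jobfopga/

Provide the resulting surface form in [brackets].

[opidrib+jopfobga]

Rule 1: /b/ before /f/ (voiceless) → [p]
Rule 1: /p/ before /g/ (voiced) → [b]
After rule 1: opidrib+jopfobga
Rule 2: no segment meets the rule's conditions; no change.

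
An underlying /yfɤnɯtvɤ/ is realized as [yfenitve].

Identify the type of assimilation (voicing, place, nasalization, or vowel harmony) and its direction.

vowel harmony, progressive

/ɤ/→[e] /ɯ/→[i] /ɤ/→[e].
Vowels agree with the first vowel, so the harmony is progressive.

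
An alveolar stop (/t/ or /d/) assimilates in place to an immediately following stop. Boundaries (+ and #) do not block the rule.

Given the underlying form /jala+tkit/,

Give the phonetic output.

[jala+kkit]

/t/ before /k/ (velar) → [k]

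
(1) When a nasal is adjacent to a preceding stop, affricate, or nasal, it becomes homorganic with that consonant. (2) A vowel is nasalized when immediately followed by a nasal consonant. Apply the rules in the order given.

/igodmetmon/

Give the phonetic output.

Rule 1: /m/ after /d/ (alveolar) → [n]
Rule 1: /m/ after /t/ (alveolar) → [n]
After rule 1: igodnetnon
Rule 2: /o/ before nasal /n/ → [õ]

[igodnetnõn]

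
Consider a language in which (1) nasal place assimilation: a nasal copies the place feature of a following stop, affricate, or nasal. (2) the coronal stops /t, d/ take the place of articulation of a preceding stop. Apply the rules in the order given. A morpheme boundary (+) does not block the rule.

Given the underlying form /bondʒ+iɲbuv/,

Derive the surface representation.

[boɲdʒ+imbuv]

Rule 1: /n/ before /dʒ/ (palatal) → [ɲ]
Rule 1: /ɲ/ before /b/ (labial) → [m]
After rule 1: boɲdʒ+imbuv
Rule 2: no segment meets the rule's conditions; no change.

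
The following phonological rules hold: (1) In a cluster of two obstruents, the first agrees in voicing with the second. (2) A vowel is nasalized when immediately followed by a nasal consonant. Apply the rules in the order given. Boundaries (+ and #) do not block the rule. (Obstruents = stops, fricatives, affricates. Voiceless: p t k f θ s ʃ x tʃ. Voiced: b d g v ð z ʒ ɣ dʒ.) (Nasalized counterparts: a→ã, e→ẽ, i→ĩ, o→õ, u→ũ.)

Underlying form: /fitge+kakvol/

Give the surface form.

Rule 1: /t/ before /g/ (voiced) → [d]
Rule 1: /k/ before /v/ (voiced) → [g]
After rule 1: fidge+kagvol
Rule 2: no segment meets the rule's conditions; no change.

[fidge+kagvol]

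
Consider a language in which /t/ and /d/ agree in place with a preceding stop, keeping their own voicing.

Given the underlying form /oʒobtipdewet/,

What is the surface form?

[oʒobpipbewet]

/t/ after /b/ (labial) → [p]
/d/ after /p/ (labial) → [b]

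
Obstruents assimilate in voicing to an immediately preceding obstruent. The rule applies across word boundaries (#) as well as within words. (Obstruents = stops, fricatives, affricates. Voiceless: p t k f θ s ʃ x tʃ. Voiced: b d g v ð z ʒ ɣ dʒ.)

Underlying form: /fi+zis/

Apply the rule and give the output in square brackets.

[fi+zis]

no segment meets the rule's conditions; no change.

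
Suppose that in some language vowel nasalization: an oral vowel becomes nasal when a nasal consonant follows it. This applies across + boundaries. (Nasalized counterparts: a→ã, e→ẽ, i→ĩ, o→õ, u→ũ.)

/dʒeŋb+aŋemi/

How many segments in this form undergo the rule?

/e/ before nasal /ŋ/ → [ẽ]
/a/ before nasal /ŋ/ → [ã]
/e/ before nasal /m/ → [ẽ]
3 segments change.

3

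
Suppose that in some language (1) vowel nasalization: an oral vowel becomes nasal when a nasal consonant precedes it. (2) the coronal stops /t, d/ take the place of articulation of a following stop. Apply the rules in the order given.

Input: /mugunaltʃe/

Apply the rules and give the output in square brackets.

[mũgunãltʃe]

Rule 1: /u/ after nasal /m/ → [ũ]
Rule 1: /a/ after nasal /n/ → [ã]
After rule 1: mũgunãltʃe
Rule 2: no segment meets the rule's conditions; no change.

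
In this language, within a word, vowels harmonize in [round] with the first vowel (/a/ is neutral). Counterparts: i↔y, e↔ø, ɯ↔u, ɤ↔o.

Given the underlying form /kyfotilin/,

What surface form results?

/i/ harmonizes with /y/ ([+round]) → [y]
/i/ harmonizes with /y/ ([+round]) → [y]

[kyfotylyn]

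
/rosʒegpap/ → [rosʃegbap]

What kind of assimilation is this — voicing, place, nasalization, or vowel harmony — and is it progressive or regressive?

/ʒ/→[ʃ] /p/→[b].
Each target copies a feature from the preceding segment, so the direction is progressive.

voicing assimilation, progressive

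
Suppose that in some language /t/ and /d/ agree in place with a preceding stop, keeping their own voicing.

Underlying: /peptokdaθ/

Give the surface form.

/t/ after /p/ (labial) → [p]
/d/ after /k/ (velar) → [g]

[peppokgaθ]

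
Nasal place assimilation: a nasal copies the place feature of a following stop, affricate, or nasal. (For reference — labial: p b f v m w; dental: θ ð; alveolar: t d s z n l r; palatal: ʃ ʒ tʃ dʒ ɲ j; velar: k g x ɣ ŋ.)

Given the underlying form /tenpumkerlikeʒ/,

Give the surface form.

/n/ before /p/ (labial) → [m]
/m/ before /k/ (velar) → [ŋ]

[tempuŋkerlikeʒ]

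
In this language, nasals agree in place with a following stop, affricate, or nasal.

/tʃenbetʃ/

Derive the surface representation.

/n/ before /b/ (labial) → [m]

[tʃembetʃ]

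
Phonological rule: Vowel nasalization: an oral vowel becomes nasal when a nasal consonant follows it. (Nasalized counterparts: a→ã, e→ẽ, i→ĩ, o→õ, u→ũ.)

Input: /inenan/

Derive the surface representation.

[ĩnẽnãn]

/i/ before nasal /n/ → [ĩ]
/e/ before nasal /n/ → [ẽ]
/a/ before nasal /n/ → [ã]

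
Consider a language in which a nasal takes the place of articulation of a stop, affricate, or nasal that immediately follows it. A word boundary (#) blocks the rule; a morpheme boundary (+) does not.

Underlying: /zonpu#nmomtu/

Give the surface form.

[zompu#mmontu]

/n/ before /p/ (labial) → [m]
/n/ before /m/ (labial) → [m]
/m/ before /t/ (alveolar) → [n]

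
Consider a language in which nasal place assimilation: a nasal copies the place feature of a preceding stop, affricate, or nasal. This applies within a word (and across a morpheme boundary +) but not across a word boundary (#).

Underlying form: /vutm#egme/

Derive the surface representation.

/m/ after /t/ (alveolar) → [n]
/m/ after /g/ (velar) → [ŋ]

[vutn#egŋe]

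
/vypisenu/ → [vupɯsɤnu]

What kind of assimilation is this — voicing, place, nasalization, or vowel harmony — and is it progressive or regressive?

vowel harmony, regressive

/y/→[u] /i/→[ɯ] /e/→[ɤ].
Vowels agree with the last vowel, so the harmony is regressive.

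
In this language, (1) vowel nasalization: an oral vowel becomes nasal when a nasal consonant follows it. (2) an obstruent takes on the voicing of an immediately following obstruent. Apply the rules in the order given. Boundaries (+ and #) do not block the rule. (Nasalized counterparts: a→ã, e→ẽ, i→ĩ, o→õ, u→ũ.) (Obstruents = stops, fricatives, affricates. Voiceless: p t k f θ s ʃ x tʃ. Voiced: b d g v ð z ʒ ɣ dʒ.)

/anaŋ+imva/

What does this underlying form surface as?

Rule 1: /a/ before nasal /n/ → [ã]
Rule 1: /a/ before nasal /ŋ/ → [ã]
Rule 1: /i/ before nasal /m/ → [ĩ]
After rule 1: ãnãŋ+ĩmva
Rule 2: no segment meets the rule's conditions; no change.

[ãnãŋ+ĩmva]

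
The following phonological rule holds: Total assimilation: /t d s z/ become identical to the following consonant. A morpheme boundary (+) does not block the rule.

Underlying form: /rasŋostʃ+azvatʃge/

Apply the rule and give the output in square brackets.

/s/ before /ŋ/ → [ŋ] (total assimilation)
/s/ before /tʃ/ → [tʃ] (total assimilation)
/z/ before /v/ → [v] (total assimilation)

[raŋŋotʃtʃ+avvatʃge]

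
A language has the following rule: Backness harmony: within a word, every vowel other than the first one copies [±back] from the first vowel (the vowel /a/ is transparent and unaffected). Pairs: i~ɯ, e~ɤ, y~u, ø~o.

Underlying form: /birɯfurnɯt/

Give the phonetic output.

[birifyrnit]

/ɯ/ harmonizes with /i/ ([-back]) → [i]
/u/ harmonizes with /i/ ([-back]) → [y]
/ɯ/ harmonizes with /i/ ([-back]) → [i]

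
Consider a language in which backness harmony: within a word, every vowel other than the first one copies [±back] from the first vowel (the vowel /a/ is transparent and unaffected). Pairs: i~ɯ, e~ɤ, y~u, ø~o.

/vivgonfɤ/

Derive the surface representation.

[vivgønfe]

/o/ harmonizes with /i/ ([-back]) → [ø]
/ɤ/ harmonizes with /i/ ([-back]) → [e]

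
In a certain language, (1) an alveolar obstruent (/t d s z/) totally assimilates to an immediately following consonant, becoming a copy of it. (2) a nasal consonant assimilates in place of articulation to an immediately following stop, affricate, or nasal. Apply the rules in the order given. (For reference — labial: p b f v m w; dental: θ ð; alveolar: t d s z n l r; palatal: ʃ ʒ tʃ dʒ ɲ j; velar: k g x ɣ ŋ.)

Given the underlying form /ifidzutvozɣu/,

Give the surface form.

Rule 1: /d/ before /z/ → [z] (total assimilation)
Rule 1: /t/ before /v/ → [v] (total assimilation)
Rule 1: /z/ before /ɣ/ → [ɣ] (total assimilation)
After rule 1: ifizzuvvoɣɣu
Rule 2: no segment meets the rule's conditions; no change.

[ifizzuvvoɣɣu]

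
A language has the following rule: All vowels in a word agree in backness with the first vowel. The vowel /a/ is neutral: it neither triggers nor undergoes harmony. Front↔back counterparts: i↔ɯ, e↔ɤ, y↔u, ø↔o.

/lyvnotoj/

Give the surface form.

/o/ harmonizes with /y/ ([-back]) → [ø]
/o/ harmonizes with /y/ ([-back]) → [ø]

[lyvnøtøj]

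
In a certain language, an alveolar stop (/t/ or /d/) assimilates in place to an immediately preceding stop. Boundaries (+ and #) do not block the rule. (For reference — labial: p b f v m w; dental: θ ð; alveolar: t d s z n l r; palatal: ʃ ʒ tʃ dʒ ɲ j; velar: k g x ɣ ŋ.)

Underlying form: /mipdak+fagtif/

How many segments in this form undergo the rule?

/d/ after /p/ (labial) → [b]
/t/ after /g/ (velar) → [k]
2 segments change.

2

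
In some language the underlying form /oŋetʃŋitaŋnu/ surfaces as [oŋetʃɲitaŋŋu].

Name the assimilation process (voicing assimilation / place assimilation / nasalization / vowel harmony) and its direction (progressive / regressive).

/ŋ/→[ɲ] /n/→[ŋ].
Each target copies a feature from the preceding segment, so the direction is progressive.

place assimilation, progressive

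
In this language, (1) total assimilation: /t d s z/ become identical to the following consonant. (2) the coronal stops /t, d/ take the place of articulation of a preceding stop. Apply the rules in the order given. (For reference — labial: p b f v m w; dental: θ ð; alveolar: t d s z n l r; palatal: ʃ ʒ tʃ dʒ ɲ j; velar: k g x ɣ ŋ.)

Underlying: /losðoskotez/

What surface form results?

Rule 1: /s/ before /ð/ → [ð] (total assimilation)
Rule 1: /s/ before /k/ → [k] (total assimilation)
After rule 1: loððokkotez
Rule 2: no segment meets the rule's conditions; no change.

[loððokkotez]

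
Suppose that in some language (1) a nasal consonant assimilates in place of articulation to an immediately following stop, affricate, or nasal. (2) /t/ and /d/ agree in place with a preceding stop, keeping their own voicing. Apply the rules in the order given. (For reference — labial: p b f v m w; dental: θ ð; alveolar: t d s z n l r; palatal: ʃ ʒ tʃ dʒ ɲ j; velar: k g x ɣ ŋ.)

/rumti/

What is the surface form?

[runti]

Rule 1: /m/ before /t/ (alveolar) → [n]
After rule 1: runti
Rule 2: no segment meets the rule's conditions; no change.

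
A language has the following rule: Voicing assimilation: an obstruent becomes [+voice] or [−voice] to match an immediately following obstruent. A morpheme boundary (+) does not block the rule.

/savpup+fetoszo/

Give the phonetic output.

[safpup+fetozzo]

/v/ before /p/ (voiceless) → [f]
/s/ before /z/ (voiced) → [z]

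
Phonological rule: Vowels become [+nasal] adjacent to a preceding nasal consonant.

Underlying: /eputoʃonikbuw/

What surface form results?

[eputoʃonĩkbuw]

/i/ after nasal /n/ → [ĩ]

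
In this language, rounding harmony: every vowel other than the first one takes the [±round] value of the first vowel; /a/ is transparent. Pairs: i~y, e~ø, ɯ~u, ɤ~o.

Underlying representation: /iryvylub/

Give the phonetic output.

/y/ harmonizes with /i/ ([-round]) → [i]
/y/ harmonizes with /i/ ([-round]) → [i]
/u/ harmonizes with /i/ ([-round]) → [ɯ]

[irivilɯb]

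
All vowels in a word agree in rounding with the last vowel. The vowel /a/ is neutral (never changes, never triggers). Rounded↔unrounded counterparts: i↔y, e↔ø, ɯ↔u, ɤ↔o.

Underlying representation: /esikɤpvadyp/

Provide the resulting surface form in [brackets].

[øsykopvadyp]

/e/ harmonizes with /y/ ([+round]) → [ø]
/i/ harmonizes with /y/ ([+round]) → [y]
/ɤ/ harmonizes with /y/ ([+round]) → [o]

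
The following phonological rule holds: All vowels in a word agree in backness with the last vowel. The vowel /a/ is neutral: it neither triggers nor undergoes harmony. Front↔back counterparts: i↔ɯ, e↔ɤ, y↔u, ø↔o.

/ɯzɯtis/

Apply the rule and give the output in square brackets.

[izitis]

/ɯ/ harmonizes with /i/ ([-back]) → [i]
/ɯ/ harmonizes with /i/ ([-back]) → [i]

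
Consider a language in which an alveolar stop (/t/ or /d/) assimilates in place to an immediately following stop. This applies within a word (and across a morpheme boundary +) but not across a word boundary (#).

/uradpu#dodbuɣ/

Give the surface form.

[urabpu#dobbuɣ]

/d/ before /p/ (labial) → [b]
/d/ before /b/ (labial) → [b]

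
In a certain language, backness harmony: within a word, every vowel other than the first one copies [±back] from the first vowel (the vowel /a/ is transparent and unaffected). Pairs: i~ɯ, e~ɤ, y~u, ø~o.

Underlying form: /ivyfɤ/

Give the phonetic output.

[ivyfe]

/ɤ/ harmonizes with /i/ ([-back]) → [e]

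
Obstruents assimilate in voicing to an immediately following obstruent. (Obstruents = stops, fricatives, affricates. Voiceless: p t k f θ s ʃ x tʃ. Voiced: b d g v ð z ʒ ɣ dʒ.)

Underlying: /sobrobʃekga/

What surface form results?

[sobropʃegga]

/b/ before /ʃ/ (voiceless) → [p]
/k/ before /g/ (voiced) → [g]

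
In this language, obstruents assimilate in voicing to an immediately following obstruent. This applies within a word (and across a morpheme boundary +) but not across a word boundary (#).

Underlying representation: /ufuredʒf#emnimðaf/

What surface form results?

[ufuretʃf#emnimðaf]

/dʒ/ before /f/ (voiceless) → [tʃ]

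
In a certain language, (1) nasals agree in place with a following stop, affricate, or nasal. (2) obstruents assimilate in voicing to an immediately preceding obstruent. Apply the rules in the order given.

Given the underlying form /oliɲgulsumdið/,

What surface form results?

[oliŋgulsundið]

Rule 1: /ɲ/ before /g/ (velar) → [ŋ]
Rule 1: /m/ before /d/ (alveolar) → [n]
After rule 1: oliŋgulsundið
Rule 2: no segment meets the rule's conditions; no change.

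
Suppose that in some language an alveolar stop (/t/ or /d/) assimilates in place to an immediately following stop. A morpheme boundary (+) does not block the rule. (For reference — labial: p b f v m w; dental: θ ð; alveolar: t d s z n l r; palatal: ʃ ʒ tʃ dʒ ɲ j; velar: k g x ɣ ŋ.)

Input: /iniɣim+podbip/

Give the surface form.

/d/ before /b/ (labial) → [b]

[iniɣim+pobbip]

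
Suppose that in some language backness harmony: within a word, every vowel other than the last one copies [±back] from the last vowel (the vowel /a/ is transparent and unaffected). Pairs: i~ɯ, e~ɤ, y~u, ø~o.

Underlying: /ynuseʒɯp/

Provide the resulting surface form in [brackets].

[unusɤʒɯp]

/y/ harmonizes with /ɯ/ ([+back]) → [u]
/e/ harmonizes with /ɯ/ ([+back]) → [ɤ]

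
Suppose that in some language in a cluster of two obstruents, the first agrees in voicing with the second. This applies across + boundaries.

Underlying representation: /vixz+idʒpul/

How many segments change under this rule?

2

/x/ before /z/ (voiced) → [ɣ]
/dʒ/ before /p/ (voiceless) → [tʃ]
2 segments change.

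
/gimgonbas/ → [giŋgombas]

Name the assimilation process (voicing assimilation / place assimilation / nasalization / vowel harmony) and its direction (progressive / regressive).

place assimilation, regressive

/m/→[ŋ] /n/→[m].
Each target copies a feature from the following segment, so the direction is regressive.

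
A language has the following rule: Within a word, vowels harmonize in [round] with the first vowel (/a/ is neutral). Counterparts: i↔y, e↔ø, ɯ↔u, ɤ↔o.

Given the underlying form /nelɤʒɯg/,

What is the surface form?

[nelɤʒɯg]

no segment meets the rule's conditions; no change.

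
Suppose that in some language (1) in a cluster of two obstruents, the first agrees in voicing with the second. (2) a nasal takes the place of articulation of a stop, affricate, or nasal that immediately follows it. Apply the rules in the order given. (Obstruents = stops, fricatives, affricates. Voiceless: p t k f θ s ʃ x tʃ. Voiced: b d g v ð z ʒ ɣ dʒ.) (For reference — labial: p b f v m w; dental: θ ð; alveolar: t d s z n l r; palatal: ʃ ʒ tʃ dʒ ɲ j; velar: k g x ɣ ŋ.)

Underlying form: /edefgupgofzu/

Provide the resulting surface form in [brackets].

[edevgubgovzu]

Rule 1: /f/ before /g/ (voiced) → [v]
Rule 1: /p/ before /g/ (voiced) → [b]
Rule 1: /f/ before /z/ (voiced) → [v]
After rule 1: edevgubgovzu
Rule 2: no segment meets the rule's conditions; no change.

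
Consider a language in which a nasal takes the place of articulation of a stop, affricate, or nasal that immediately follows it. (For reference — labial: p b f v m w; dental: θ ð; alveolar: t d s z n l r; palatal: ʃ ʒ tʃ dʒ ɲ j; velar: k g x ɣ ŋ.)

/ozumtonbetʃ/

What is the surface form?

/m/ before /t/ (alveolar) → [n]
/n/ before /b/ (labial) → [m]

[ozuntombetʃ]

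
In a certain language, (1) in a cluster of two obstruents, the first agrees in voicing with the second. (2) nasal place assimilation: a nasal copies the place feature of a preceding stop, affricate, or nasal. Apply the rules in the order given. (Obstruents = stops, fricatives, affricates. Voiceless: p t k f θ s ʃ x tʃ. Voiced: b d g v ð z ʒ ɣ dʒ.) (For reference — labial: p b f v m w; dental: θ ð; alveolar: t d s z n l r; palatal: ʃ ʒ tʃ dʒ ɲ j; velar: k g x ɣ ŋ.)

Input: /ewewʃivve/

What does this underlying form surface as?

[ewewʃivve]

Rule 1: no segment meets the rule's conditions; no change.
After rule 1: ewewʃivve
Rule 2: no segment meets the rule's conditions; no change.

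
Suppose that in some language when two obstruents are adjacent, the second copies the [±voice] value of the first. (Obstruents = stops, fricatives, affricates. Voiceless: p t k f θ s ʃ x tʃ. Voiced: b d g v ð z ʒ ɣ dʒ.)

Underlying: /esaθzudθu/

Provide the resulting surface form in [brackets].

/z/ after /θ/ (voiceless) → [s]
/θ/ after /d/ (voiced) → [ð]

[esaθsudðu]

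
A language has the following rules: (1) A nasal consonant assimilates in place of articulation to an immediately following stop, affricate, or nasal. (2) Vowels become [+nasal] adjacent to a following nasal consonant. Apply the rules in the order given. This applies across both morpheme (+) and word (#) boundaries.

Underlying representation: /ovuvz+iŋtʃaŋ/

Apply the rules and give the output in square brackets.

[ovuvz+ĩɲtʃãŋ]

Rule 1: /ŋ/ before /tʃ/ (palatal) → [ɲ]
After rule 1: ovuvz+iɲtʃaŋ
Rule 2: /i/ before nasal /ɲ/ → [ĩ]
Rule 2: /a/ before nasal /ŋ/ → [ã]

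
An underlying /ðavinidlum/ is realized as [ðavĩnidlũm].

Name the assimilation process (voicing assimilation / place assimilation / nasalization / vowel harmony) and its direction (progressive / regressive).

nasalization, regressive

/i/→[ĩ] /u/→[ũ].
Each target copies a feature from the following segment, so the direction is regressive.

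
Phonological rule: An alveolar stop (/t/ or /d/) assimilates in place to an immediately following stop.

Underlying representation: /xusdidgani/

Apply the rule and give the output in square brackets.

/d/ before /g/ (velar) → [g]

[xusdiggani]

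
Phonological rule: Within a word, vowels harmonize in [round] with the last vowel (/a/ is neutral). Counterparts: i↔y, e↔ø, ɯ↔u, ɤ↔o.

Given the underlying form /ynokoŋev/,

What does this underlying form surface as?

[inɤkɤŋev]

/y/ harmonizes with /e/ ([-round]) → [i]
/o/ harmonizes with /e/ ([-round]) → [ɤ]
/o/ harmonizes with /e/ ([-round]) → [ɤ]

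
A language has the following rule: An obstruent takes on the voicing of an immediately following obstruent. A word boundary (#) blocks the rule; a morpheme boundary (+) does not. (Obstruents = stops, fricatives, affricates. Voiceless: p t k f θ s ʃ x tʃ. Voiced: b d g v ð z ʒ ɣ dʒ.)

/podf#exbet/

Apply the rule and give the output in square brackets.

/d/ before /f/ (voiceless) → [t]
/x/ before /b/ (voiced) → [ɣ]

[potf#eɣbet]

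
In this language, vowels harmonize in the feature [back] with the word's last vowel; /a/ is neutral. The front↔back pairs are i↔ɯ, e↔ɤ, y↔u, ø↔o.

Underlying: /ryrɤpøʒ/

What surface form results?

/ɤ/ harmonizes with /ø/ ([-back]) → [e]

[ryrepøʒ]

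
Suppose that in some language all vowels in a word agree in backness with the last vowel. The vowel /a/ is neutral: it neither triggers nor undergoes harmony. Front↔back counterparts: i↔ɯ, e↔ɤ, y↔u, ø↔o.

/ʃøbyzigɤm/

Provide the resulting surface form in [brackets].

[ʃobuzɯgɤm]

/ø/ harmonizes with /ɤ/ ([+back]) → [o]
/y/ harmonizes with /ɤ/ ([+back]) → [u]
/i/ harmonizes with /ɤ/ ([+back]) → [ɯ]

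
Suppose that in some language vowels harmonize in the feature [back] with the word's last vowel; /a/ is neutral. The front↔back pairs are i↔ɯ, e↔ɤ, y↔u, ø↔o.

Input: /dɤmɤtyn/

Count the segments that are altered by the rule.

/ɤ/ harmonizes with /y/ ([-back]) → [e]
/ɤ/ harmonizes with /y/ ([-back]) → [e]
2 segments change.

2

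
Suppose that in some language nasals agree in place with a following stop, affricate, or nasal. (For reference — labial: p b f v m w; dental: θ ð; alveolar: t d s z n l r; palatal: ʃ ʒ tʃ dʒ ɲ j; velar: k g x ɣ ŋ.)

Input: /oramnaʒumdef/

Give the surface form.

/m/ before /n/ (alveolar) → [n]
/m/ before /d/ (alveolar) → [n]

[orannaʒundef]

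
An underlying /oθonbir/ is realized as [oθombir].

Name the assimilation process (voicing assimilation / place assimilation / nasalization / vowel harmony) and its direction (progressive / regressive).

/n/→[m].
Each target copies a feature from the following segment, so the direction is regressive.

place assimilation, regressive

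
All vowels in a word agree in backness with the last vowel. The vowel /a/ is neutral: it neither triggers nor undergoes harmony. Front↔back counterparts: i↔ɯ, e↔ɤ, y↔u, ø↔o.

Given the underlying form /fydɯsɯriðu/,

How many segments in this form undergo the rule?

/y/ harmonizes with /u/ ([+back]) → [u]
/i/ harmonizes with /u/ ([+back]) → [ɯ]
2 segments change.

2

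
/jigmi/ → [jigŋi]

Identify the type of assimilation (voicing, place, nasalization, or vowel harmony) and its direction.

/m/→[ŋ].
Each target copies a feature from the preceding segment, so the direction is progressive.

place assimilation, progressive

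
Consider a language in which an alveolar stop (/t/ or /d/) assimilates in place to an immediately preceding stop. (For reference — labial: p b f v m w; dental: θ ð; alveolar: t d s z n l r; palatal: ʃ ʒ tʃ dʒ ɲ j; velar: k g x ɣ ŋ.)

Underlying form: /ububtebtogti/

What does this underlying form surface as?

[ububpebpogki]

/t/ after /b/ (labial) → [p]
/t/ after /b/ (labial) → [p]
/t/ after /g/ (velar) → [k]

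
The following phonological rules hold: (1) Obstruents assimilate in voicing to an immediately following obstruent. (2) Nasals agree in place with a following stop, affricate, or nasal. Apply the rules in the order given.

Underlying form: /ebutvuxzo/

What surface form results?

Rule 1: /t/ before /v/ (voiced) → [d]
Rule 1: /x/ before /z/ (voiced) → [ɣ]
After rule 1: ebudvuɣzo
Rule 2: no segment meets the rule's conditions; no change.

[ebudvuɣzo]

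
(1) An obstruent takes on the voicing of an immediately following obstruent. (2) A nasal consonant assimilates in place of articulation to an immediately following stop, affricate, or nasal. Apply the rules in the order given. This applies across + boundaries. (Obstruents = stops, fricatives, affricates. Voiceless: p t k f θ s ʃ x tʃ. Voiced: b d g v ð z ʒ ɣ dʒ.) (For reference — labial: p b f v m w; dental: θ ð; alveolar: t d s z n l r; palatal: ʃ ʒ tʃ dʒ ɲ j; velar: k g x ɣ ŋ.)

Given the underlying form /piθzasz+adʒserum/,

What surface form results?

[piðzazz+atʃserum]

Rule 1: /θ/ before /z/ (voiced) → [ð]
Rule 1: /s/ before /z/ (voiced) → [z]
Rule 1: /dʒ/ before /s/ (voiceless) → [tʃ]
After rule 1: piðzazz+atʃserum
Rule 2: no segment meets the rule's conditions; no change.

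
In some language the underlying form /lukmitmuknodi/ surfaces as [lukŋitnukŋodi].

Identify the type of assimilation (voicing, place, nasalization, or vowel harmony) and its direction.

place assimilation, progressive

/m/→[ŋ] /m/→[n] /n/→[ŋ].
Each target copies a feature from the preceding segment, so the direction is progressive.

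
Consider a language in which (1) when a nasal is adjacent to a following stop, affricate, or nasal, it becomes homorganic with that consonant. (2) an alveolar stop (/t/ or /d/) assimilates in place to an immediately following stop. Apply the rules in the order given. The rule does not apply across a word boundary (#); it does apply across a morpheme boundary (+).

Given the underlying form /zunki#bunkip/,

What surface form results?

Rule 1: /n/ before /k/ (velar) → [ŋ]
Rule 1: /n/ before /k/ (velar) → [ŋ]
After rule 1: zuŋki#buŋkip
Rule 2: no segment meets the rule's conditions; no change.

[zuŋki#buŋkip]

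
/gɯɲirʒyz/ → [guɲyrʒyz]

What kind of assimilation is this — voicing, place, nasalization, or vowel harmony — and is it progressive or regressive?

/ɯ/→[u] /i/→[y].
Vowels agree with the last vowel, so the harmony is regressive.

vowel harmony, regressive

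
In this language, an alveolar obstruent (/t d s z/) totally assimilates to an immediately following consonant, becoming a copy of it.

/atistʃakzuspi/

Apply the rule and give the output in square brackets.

/s/ before /tʃ/ → [tʃ] (total assimilation)
/s/ before /p/ → [p] (total assimilation)

[atitʃtʃakzuppi]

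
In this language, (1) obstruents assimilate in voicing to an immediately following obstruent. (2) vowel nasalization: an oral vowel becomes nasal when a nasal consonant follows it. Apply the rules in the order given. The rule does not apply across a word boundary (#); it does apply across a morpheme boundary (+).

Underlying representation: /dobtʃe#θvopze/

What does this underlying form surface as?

Rule 1: /b/ before /tʃ/ (voiceless) → [p]
Rule 1: /θ/ before /v/ (voiced) → [ð]
Rule 1: /p/ before /z/ (voiced) → [b]
After rule 1: doptʃe#ðvobze
Rule 2: no segment meets the rule's conditions; no change.

[doptʃe#ðvobze]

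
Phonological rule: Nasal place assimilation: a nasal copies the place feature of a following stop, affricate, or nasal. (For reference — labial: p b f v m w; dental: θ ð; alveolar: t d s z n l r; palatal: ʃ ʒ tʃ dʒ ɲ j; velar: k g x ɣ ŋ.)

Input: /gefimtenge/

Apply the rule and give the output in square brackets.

/m/ before /t/ (alveolar) → [n]
/n/ before /g/ (velar) → [ŋ]

[gefinteŋge]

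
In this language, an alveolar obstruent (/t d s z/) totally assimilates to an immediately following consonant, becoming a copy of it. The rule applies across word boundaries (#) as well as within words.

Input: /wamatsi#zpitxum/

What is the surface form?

/t/ before /s/ → [s] (total assimilation)
/z/ before /p/ → [p] (total assimilation)
/t/ before /x/ → [x] (total assimilation)

[wamassi#ppixxum]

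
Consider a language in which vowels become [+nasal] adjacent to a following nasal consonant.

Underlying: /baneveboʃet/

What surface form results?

[bãneveboʃet]

/a/ before nasal /n/ → [ã]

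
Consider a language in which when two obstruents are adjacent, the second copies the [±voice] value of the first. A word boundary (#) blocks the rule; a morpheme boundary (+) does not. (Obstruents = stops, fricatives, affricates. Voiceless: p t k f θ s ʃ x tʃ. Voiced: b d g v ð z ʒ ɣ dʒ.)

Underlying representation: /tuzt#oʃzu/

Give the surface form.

/t/ after /z/ (voiced) → [d]
/z/ after /ʃ/ (voiceless) → [s]

[tuzd#oʃsu]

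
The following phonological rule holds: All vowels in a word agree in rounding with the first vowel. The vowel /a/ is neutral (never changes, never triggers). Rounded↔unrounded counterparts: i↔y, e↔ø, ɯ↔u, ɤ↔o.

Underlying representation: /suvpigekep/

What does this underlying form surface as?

/i/ harmonizes with /u/ ([+round]) → [y]
/e/ harmonizes with /u/ ([+round]) → [ø]
/e/ harmonizes with /u/ ([+round]) → [ø]

[suvpygøkøp]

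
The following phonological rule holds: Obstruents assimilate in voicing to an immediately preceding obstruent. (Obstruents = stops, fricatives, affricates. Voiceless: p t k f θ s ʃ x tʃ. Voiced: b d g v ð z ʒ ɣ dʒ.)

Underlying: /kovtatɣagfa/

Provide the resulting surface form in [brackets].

/t/ after /v/ (voiced) → [d]
/ɣ/ after /t/ (voiceless) → [x]
/f/ after /g/ (voiced) → [v]

[kovdatxagva]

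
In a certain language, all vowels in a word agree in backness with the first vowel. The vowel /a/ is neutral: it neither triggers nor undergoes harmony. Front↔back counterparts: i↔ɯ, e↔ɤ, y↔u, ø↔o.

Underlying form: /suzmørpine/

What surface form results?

/ø/ harmonizes with /u/ ([+back]) → [o]
/i/ harmonizes with /u/ ([+back]) → [ɯ]
/e/ harmonizes with /u/ ([+back]) → [ɤ]

[suzmorpɯnɤ]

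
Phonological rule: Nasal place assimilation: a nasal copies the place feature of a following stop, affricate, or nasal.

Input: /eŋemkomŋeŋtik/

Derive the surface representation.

/m/ before /k/ (velar) → [ŋ]
/m/ before /ŋ/ (velar) → [ŋ]
/ŋ/ before /t/ (alveolar) → [n]

[eŋeŋkoŋŋentik]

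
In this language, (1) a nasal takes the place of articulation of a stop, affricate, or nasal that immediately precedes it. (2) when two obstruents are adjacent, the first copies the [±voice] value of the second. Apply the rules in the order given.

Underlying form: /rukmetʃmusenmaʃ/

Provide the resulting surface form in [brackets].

Rule 1: /m/ after /k/ (velar) → [ŋ]
Rule 1: /m/ after /tʃ/ (palatal) → [ɲ]
Rule 1: /m/ after /n/ (alveolar) → [n]
After rule 1: rukŋetʃɲusennaʃ
Rule 2: no segment meets the rule's conditions; no change.

[rukŋetʃɲusennaʃ]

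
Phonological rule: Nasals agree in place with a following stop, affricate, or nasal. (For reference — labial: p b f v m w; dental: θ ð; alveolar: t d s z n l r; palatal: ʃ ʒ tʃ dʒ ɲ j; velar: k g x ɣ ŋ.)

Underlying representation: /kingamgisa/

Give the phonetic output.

[kiŋgaŋgisa]

/n/ before /g/ (velar) → [ŋ]
/m/ before /g/ (velar) → [ŋ]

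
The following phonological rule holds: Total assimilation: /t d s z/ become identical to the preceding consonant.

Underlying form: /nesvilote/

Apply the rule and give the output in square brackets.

no segment meets the rule's conditions; no change.

[nesvilote]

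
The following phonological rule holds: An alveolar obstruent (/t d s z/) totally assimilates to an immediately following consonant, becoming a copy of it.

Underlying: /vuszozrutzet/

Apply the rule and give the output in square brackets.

[vuzzorruzzet]

/s/ before /z/ → [z] (total assimilation)
/z/ before /r/ → [r] (total assimilation)
/t/ before /z/ → [z] (total assimilation)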